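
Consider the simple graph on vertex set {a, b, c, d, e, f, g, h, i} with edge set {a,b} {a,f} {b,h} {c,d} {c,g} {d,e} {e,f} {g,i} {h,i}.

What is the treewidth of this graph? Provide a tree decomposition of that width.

The largest bag has 3 vertices, giving width 2; this decomposition certifies tw(G) ≤ 2. Since b–a–f–e–d–c–g–i–h–b is a cycle in G, G is not acyclic. Forests are exactly the graphs of treewidth ≤ 1, so tw(G) ≥ 2. Therefore the treewidth is 2.

Treewidth 2.
Bags: B1 = {a, b, f}  B2 = {b, e, f}  B3 = {b, d, e}  B4 = {b, c, d}  B5 = {b, c, g}  B6 = {b, g, i}  B7 = {b, h, i}
Tree: B1–B2, B2–B3, B3–B4, B4–B5, B5–B6, B6–B7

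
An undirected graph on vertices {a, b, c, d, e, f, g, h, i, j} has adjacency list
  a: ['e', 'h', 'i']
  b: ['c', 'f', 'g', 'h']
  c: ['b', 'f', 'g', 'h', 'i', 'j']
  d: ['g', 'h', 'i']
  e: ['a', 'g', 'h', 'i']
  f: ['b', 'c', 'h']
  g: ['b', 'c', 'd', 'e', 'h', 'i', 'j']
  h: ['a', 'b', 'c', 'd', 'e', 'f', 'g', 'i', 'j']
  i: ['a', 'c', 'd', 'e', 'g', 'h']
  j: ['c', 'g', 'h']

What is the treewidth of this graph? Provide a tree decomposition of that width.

Treewidth 3.
Bags: B1 = {d, g, h, i}  B2 = {e, g, h, i}  B3 = {c, g, h, i}  B4 = {b, c, g, h}  B5 = {a, e, h, i}  B6 = {c, g, h, j}  B7 = {b, c, f, h}
Tree: B1–B2, B2–B3, B3–B4, B2–B5, B3–B6, B4–B7

Each bag holds 4 vertices, so the decomposition has width 3, which upper-bounds the treewidth. On the other hand G contains the 4-clique {c, g, h, j}. A clique must lie in a single bag of any decomposition, so no decomposition can have width below 3. Hence tw(G) = 3 exactly.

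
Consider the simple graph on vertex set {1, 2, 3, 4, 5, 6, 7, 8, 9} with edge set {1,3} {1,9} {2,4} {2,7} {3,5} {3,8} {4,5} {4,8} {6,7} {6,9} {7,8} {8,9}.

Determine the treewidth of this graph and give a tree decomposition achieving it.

Treewidth 3.
One optimal decomposition is:
Bags: B1 = {2, 4, 5, 7}  B2 = {4, 5, 7, 8}  B3 = {3, 5, 7, 8}  B4 = {3, 6, 7, 8}  B5 = {3, 6, 8, 9}  B6 = {1, 3, 6, 9}
Tree: B1–B2, B2–B3, B3–B4, B4–B5, B5–B6

Every bag has size at most 4, so the width is 4 − 1 = 3 and tw(G) ≤ 3. For the lower bound: the 4 vertex sets {2,4,5}, {7}, {8}, {1,3,6,9} are disjoint, each induces a connected subgraph, and every pair is joined by at least one edge of G. Contracting each set to a single vertex therefore yields K_{4} as a minor, and since treewidth is minor-monotone, tw(G) ≥ tw(K_{4}) = 3. Combining the bounds, tw(G) = 3.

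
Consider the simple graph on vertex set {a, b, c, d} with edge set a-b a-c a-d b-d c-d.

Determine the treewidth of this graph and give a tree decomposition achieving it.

Treewidth 2.
Bags: B1 = {a, c, d}  B2 = {a, b, d}
Tree: B1–B2

The largest bag has 3 vertices, giving width 2; this decomposition certifies tw(G) ≤ 2. Conversely, {a, c, d} is a clique of size 3, and the vertices of any clique must share a bag in every tree decomposition; so some bag has ≥ 3 vertices and tw(G) ≥ 2. Hence tw(G) = 2 exactly.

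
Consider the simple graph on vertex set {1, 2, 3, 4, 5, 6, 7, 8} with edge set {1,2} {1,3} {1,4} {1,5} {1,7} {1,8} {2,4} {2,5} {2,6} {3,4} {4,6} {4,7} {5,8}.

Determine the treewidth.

A width-2 tree decomposition is:
Bags: B1 = {1, 3, 4}  B2 = {1, 2, 4}  B3 = {1, 2, 5}  B4 = {1, 5, 8}  B5 = {2, 4, 6}  B6 = {1, 4, 7}
Tree: B1–B2, B2–B3, B3–B4, B2–B5, B2–B6
The largest bag has 3 vertices, giving width 2; this decomposition certifies tw(G) ≤ 2. On the other hand G contains the 3-clique {1, 5, 8}. A clique must lie in a single bag of any decomposition, so no decomposition can have width below 2. Combining the bounds, tw(G) = 2.

2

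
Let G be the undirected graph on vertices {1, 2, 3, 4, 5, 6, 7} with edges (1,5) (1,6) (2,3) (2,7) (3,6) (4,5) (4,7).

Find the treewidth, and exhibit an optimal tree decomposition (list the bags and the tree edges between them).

The largest bag has 3 vertices, giving width 2; this decomposition certifies tw(G) ≤ 2. For the lower bound, G contains the cycle 5–4–7–2–3–6–1–5, so G is not a forest; only forests have treewidth ≤ 1, hence tw(G) ≥ 2. The upper and lower bounds meet at 2, so that is the treewidth.

Treewidth 2.
Bags: B1 = {4, 5, 7}  B2 = {2, 5, 7}  B3 = {2, 3, 5}  B4 = {3, 5, 6}  B5 = {1, 5, 6}
Tree: B1–B2, B2–B3, B3–B4, B4–B5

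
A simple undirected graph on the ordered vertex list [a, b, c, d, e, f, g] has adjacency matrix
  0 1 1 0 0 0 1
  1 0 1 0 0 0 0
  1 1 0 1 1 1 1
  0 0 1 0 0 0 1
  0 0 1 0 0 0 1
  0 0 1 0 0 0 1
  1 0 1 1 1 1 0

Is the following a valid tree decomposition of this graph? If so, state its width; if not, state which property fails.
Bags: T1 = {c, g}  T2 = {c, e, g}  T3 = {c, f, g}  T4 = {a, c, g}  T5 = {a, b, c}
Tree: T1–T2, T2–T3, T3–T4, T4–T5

A tree decomposition must satisfy three properties: every vertex lies in some bag; for every edge, both endpoints lie together in some bag; and for every vertex, the bags containing it form a connected subtree. Here vertex d appears in no bag, so the decomposition is invalid.

No — vertex d appears in no bag.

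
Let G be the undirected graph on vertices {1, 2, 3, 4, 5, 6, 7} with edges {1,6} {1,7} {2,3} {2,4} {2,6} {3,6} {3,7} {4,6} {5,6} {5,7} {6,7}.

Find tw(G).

A width-2 tree decomposition is:
Bags: B1 = {5, 6, 7}  B2 = {3, 6, 7}  B3 = {2, 3, 6}  B4 = {2, 4, 6}  B5 = {1, 6, 7}
Tree: B1–B2, B2–B3, B3–B4, B2–B5
The largest bag has 3 vertices, giving width 2; this decomposition certifies tw(G) ≤ 2. Conversely, {2, 3, 6} is a clique of size 3, and the vertices of any clique must share a bag in every tree decomposition; so some bag has ≥ 3 vertices and tw(G) ≥ 2. The upper and lower bounds meet at 2, so that is the treewidth.

2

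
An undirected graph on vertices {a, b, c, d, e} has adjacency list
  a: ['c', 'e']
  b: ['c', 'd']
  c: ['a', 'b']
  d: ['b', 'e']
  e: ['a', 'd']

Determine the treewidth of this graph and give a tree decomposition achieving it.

Treewidth 2.
One optimal decomposition is:
Bags: B1 = {b, c, d}  B2 = {c, d, e}  B3 = {a, c, e}
Tree: B1–B2, B2–B3

The largest bag has 3 vertices, giving width 2; this decomposition certifies tw(G) ≤ 2. Since c–b–d–e–a–c is a cycle in G, G is not acyclic. Forests are exactly the graphs of treewidth ≤ 1, so tw(G) ≥ 2. Combining the bounds, tw(G) = 2.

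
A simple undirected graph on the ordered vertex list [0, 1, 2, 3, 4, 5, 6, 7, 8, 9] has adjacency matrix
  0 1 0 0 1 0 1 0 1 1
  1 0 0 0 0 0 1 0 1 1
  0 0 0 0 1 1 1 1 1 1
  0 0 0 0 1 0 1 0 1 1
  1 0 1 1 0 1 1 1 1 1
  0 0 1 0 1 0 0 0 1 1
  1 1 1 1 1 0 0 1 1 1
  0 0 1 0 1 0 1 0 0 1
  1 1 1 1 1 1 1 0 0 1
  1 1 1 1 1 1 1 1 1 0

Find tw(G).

A width-4 tree decomposition is:
Bags: B1 = {0, 4, 6, 8, 9}  B2 = {0, 1, 6, 8, 9}  B3 = {2, 4, 6, 8, 9}  B4 = {3, 4, 6, 8, 9}  B5 = {2, 4, 6, 7, 9}  B6 = {2, 4, 5, 8, 9}
Tree: B1–B2, B1–B3, B3–B4, B3–B5, B3–B6
Each bag holds 5 vertices, so the decomposition has width 4, which upper-bounds the treewidth. Conversely, {0, 1, 6, 8, 9} is a clique of size 5, and the vertices of any clique must share a bag in every tree decomposition; so some bag has ≥ 5 vertices and tw(G) ≥ 4. Hence tw(G) = 4 exactly.

4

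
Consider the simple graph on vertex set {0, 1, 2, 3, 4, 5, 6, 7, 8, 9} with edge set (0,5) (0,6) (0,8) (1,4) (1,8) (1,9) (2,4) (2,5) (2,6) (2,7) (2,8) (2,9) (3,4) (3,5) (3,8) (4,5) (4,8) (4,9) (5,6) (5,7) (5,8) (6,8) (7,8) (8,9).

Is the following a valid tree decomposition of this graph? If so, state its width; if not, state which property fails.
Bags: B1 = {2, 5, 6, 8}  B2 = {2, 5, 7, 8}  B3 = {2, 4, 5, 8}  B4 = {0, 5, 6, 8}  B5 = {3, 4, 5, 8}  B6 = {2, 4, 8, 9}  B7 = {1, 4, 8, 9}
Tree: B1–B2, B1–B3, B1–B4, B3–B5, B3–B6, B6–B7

Every vertex of G appears in some bag (union = {0, 1, 2, 3, 4, 5, 6, 7, 8, 9}); every edge is covered by a bag; and for each vertex v the set of bags containing v is connected in the bag tree. The decomposition is therefore valid. The largest bag has 4 vertices, so the width is 3.

Yes; width 3.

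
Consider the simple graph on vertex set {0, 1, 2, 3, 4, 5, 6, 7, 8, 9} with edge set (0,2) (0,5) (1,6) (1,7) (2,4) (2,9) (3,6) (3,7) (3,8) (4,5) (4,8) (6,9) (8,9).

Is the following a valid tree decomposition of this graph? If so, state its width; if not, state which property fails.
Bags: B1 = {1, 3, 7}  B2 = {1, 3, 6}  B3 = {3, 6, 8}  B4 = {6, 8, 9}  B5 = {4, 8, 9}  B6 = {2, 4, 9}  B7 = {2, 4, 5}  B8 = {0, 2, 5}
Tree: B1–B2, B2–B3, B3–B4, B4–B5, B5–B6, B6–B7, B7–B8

Vertex coverage: the bags together contain {0, 1, 2, 3, 4, 5, 6, 7, 8, 9}, the full vertex set. Edge coverage: each edge of G has both endpoints in at least one bag. Running intersection: for every vertex, the bags containing it form a connected subtree. All three properties hold, so this is a valid tree decomposition of width max|bag| − 1 = 2, and hence tw(G) ≤ 2.

Yes; width 2.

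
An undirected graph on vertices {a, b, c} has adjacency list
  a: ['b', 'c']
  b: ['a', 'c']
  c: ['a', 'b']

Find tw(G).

2

A width-2 tree decomposition is:
Bags: B1 = {a, b, c}
Tree: (single bag)
With just one bag of size 3, the width is 3 − 1 = 2, so tw(G) ≤ 2. Conversely, {a, b, c} is a clique of size 3, and the vertices of any clique must share a bag in every tree decomposition; so some bag has ≥ 3 vertices and tw(G) ≥ 2. Hence tw(G) = 2 exactly.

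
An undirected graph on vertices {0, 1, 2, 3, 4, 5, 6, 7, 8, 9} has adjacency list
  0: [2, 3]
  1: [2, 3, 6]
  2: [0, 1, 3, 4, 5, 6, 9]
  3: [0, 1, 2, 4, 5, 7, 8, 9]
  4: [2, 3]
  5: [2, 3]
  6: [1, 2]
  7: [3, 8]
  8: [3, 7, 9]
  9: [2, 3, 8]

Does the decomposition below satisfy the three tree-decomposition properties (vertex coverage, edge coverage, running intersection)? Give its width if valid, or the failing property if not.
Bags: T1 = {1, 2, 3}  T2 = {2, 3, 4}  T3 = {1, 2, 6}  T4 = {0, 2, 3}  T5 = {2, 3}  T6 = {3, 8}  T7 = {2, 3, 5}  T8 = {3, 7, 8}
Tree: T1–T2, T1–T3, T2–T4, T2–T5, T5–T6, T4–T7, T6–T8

No — vertex 9 appears in no bag.

A tree decomposition must satisfy three properties: every vertex lies in some bag; for every edge, both endpoints lie together in some bag; and for every vertex, the bags containing it form a connected subtree. Here vertex 9 appears in no bag, so the decomposition is invalid.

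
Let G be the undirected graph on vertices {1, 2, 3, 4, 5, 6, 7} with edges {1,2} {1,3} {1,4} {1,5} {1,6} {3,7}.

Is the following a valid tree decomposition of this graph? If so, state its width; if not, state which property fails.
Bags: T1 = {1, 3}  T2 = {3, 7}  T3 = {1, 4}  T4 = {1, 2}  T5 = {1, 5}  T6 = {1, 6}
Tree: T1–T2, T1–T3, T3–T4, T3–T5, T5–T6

Checking the three conditions: (i) the bags cover all of {1, 2, 3, 4, 5, 6, 7}; (ii) for each edge, some bag contains both endpoints; (iii) the bags containing any fixed vertex form a subtree. All hold, so the decomposition is valid with width 2 − 1 = 1.

Yes; width 1.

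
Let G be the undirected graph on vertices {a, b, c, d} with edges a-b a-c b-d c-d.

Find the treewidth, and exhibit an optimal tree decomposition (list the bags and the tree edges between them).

Treewidth 2.
One optimal decomposition is:
Bags: B1 = {a, b, c}  B2 = {b, c, d}
Tree: B1–B2

Every bag has size at most 3, so the width is 3 − 1 = 2 and tw(G) ≤ 2. For the lower bound, G contains the cycle b–a–c–d–b, so G is not a forest; only forests have treewidth ≤ 1, hence tw(G) ≥ 2. Therefore the treewidth is 2.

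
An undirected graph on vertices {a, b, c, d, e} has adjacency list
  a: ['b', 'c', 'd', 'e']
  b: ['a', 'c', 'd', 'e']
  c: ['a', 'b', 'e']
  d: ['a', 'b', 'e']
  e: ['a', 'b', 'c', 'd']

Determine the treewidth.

A width-3 tree decomposition is:
Bags: B1 = {a, b, c, e}  B2 = {a, b, d, e}
Tree: B1–B2
Each bag holds 4 vertices, so the decomposition has width 3, which upper-bounds the treewidth. Conversely, {a, b, d, e} is a clique of size 4, and the vertices of any clique must share a bag in every tree decomposition; so some bag has ≥ 4 vertices and tw(G) ≥ 3. Therefore the treewidth is 3.

3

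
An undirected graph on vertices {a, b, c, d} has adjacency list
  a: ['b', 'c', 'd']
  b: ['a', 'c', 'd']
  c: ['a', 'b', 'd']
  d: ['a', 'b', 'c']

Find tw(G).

3

A width-3 tree decomposition is:
Bags: B1 = {a, b, c, d}
Tree: (single bag)
With just one bag of size 4, the width is 4 − 1 = 3, so tw(G) ≤ 3. For the lower bound, the 4 vertices {a, b, c, d} are pairwise adjacent, and any tree decomposition puts a clique entirely inside one bag — forcing width ≥ 3. Combining the bounds, tw(G) = 3.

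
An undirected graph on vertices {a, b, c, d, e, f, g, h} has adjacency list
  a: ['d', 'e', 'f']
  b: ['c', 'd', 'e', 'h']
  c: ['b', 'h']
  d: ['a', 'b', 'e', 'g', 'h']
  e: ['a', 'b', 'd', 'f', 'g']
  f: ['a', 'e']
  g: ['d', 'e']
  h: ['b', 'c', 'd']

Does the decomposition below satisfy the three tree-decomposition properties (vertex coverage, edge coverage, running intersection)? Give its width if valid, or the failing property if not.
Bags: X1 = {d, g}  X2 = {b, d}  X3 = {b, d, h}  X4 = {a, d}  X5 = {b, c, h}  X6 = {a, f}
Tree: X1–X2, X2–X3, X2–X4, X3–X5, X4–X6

No — vertex e appears in no bag.

A tree decomposition must satisfy three properties: every vertex lies in some bag; for every edge, both endpoints lie together in some bag; and for every vertex, the bags containing it form a connected subtree. Here vertex e appears in no bag, so the decomposition is invalid.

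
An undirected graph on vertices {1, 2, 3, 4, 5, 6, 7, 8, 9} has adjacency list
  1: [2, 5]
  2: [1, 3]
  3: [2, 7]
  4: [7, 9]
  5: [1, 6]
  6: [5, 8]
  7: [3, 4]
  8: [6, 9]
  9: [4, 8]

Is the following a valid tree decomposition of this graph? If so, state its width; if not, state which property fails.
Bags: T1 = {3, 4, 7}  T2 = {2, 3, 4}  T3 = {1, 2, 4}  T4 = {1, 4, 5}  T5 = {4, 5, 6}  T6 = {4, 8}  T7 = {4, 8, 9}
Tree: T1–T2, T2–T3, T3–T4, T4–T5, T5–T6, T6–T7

No — edge (6,8) lies in no bag.

A tree decomposition must satisfy three properties: every vertex lies in some bag; for every edge, both endpoints lie together in some bag; and for every vertex, the bags containing it form a connected subtree. Here edge (6,8) lies in no bag, so the decomposition is invalid.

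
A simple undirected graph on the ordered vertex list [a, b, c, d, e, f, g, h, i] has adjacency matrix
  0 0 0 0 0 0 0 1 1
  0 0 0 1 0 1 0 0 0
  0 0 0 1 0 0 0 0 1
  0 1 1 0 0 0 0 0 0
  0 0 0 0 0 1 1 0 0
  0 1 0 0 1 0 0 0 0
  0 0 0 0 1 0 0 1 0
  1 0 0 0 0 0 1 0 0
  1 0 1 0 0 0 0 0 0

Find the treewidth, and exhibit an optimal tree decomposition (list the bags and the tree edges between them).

The largest bag has 3 vertices, giving width 2; this decomposition certifies tw(G) ≤ 2. Since d–c–i–a–h–g–e–f–b–d is a cycle in G, G is not acyclic. Forests are exactly the graphs of treewidth ≤ 1, so tw(G) ≥ 2. Hence tw(G) = 2 exactly.

Treewidth 2.
One such decomposition:
Bags: B1 = {c, d, i}  B2 = {a, d, i}  B3 = {a, d, h}  B4 = {d, g, h}  B5 = {d, e, g}  B6 = {d, e, f}  B7 = {b, d, f}
Tree: B1–B2, B2–B3, B3–B4, B4–B5, B5–B6, B6–B7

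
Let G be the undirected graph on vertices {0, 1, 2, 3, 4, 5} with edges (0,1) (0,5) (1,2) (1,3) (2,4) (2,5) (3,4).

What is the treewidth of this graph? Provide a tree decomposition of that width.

Treewidth 2.
One such decomposition:
Bags: B1 = {0, 2, 5}  B2 = {0, 1, 2}  B3 = {1, 2, 4}  B4 = {1, 3, 4}
Tree: B1–B2, B2–B3, B3–B4

The largest bag has 3 vertices, giving width 2; this decomposition certifies tw(G) ≤ 2. The edges 5–0–1–2–5 form a cycle, so G is not a tree and its treewidth is at least 2. Hence tw(G) = 2 exactly.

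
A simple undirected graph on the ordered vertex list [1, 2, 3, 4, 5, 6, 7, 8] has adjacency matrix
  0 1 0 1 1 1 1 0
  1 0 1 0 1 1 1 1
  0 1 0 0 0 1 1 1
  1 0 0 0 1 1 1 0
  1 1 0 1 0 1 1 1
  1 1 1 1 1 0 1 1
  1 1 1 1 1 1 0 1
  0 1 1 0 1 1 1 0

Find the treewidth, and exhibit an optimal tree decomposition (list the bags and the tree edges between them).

Each bag holds 5 vertices, so the decomposition has width 4, which upper-bounds the treewidth. For the lower bound, the 5 vertices {2, 3, 6, 7, 8} are pairwise adjacent, and any tree decomposition puts a clique entirely inside one bag — forcing width ≥ 4. Combining the bounds, tw(G) = 4.

Treewidth 4.
Bags: B1 = {2, 5, 6, 7, 8}  B2 = {1, 2, 5, 6, 7}  B3 = {1, 4, 5, 6, 7}  B4 = {2, 3, 6, 7, 8}
Tree: B1–B2, B2–B3, B1–B4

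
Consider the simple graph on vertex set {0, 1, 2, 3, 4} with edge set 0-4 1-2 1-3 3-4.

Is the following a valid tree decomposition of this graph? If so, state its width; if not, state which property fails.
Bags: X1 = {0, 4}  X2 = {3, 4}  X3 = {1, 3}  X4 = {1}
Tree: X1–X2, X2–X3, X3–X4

No — vertex 2 appears in no bag.

A tree decomposition must satisfy three properties: every vertex lies in some bag; for every edge, both endpoints lie together in some bag; and for every vertex, the bags containing it form a connected subtree. Here vertex 2 appears in no bag, so the decomposition is invalid.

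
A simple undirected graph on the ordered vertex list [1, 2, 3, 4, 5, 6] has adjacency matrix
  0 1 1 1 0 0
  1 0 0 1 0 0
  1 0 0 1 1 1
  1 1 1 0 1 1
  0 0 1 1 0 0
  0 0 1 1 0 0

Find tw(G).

2

A width-2 tree decomposition is:
Bags: B1 = {1, 3, 4}  B2 = {3, 4, 6}  B3 = {3, 4, 5}  B4 = {1, 2, 4}
Tree: B1–B2, B2–B3, B1–B4
Each bag holds 3 vertices, so the decomposition has width 2, which upper-bounds the treewidth. On the other hand G contains the 3-clique {1, 2, 4}. A clique must lie in a single bag of any decomposition, so no decomposition can have width below 2. The upper and lower bounds meet at 2, so that is the treewidth.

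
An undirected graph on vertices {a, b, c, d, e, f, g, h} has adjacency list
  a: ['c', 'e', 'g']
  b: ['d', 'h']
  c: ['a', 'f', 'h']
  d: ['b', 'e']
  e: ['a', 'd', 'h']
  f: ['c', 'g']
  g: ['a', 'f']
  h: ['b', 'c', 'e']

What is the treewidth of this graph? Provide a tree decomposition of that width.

Treewidth 2.
One such decomposition:
Bags: B1 = {a, f, g}  B2 = {a, c, f}  B3 = {a, c, e}  B4 = {c, e, h}  B5 = {d, e, h}  B6 = {b, d, h}
Tree: B1–B2, B2–B3, B3–B4, B4–B5, B5–B6

The largest bag has 3 vertices, giving width 2; this decomposition certifies tw(G) ≤ 2. The edges g–f–c–a–g form a cycle, so G is not a tree and its treewidth is at least 2. Hence tw(G) = 2 exactly.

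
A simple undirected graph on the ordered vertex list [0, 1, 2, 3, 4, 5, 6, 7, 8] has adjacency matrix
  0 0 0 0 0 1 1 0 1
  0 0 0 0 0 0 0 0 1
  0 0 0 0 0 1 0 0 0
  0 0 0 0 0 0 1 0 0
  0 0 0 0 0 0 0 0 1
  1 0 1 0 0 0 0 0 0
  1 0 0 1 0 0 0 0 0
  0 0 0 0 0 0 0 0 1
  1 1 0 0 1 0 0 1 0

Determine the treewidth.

A width-1 tree decomposition is:
Bags: B1 = {7, 8}  B2 = {0, 8}  B3 = {0, 6}  B4 = {0, 5}  B5 = {4, 8}  B6 = {2, 5}  B7 = {3, 6}  B8 = {1, 8}
Tree: B1–B2, B2–B3, B3–B4, B2–B5, B4–B6, B3–B7, B5–B8
Each bag holds 2 vertices, so the decomposition has width 1, which upper-bounds the treewidth. G has an edge, so its treewidth is at least 1. Therefore the treewidth is 1.

1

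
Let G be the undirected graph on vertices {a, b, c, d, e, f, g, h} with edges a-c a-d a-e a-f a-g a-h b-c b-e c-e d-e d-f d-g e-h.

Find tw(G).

A width-2 tree decomposition is:
Bags: B1 = {a, c, e}  B2 = {b, c, e}  B3 = {a, d, e}  B4 = {a, e, h}  B5 = {a, d, f}  B6 = {a, d, g}
Tree: B1–B2, B1–B3, B1–B4, B3–B5, B5–B6
Each bag holds 3 vertices, so the decomposition has width 2, which upper-bounds the treewidth. On the other hand G contains the 3-clique {a, d, g}. A clique must lie in a single bag of any decomposition, so no decomposition can have width below 2. Therefore the treewidth is 2.

2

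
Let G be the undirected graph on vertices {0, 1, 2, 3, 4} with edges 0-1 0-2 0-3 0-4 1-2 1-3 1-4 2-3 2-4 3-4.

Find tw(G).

A width-4 tree decomposition is:
Bags: B1 = {0, 1, 2, 3, 4}
Tree: (single bag)
With just one bag of size 5, the width is 5 − 1 = 4, so tw(G) ≤ 4. On the other hand G contains the 5-clique {0, 1, 2, 3, 4}. A clique must lie in a single bag of any decomposition, so no decomposition can have width below 4. Hence tw(G) = 4 exactly.

4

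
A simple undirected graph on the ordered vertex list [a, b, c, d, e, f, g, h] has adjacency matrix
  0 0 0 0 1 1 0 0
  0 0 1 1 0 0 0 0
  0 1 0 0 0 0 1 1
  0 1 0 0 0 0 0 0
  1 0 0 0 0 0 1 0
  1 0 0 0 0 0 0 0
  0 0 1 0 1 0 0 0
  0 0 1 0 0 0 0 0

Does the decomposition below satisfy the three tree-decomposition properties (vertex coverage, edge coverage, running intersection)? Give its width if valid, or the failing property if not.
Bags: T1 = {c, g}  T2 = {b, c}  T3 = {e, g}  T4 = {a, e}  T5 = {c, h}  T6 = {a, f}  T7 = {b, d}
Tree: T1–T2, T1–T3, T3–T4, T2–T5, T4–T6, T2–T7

Every vertex of G appears in some bag (union = {a, b, c, d, e, f, g, h}); every edge is covered by a bag; and for each vertex v the set of bags containing v is connected in the bag tree. The decomposition is therefore valid. The largest bag has 2 vertices, so the width is 1.

Yes; width 1.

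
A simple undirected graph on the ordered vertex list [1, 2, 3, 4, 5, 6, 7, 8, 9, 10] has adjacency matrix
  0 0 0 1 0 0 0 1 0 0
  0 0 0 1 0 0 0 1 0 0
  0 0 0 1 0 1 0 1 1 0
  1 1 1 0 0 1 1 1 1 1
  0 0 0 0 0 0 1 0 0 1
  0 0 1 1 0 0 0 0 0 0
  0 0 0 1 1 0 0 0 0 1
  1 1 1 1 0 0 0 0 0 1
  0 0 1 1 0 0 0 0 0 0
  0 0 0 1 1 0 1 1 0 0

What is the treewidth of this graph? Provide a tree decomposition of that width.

Treewidth 2.
Bags: B1 = {3, 4, 8}  B2 = {4, 8, 10}  B3 = {4, 7, 10}  B4 = {3, 4, 9}  B5 = {3, 4, 6}  B6 = {2, 4, 8}  B7 = {5, 7, 10}  B8 = {1, 4, 8}
Tree: B1–B2, B2–B3, B1–B4, B4–B5, B1–B6, B3–B7, B6–B8

The largest bag has 3 vertices, giving width 2; this decomposition certifies tw(G) ≤ 2. On the other hand G contains the 3-clique {3, 4, 8}. A clique must lie in a single bag of any decomposition, so no decomposition can have width below 2. Combining the bounds, tw(G) = 2.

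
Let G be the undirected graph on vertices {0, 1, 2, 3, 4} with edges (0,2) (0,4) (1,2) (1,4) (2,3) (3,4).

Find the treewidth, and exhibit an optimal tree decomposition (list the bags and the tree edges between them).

Treewidth 2.
One such decomposition:
Bags: B1 = {0, 2, 4}  B2 = {2, 3, 4}  B3 = {1, 2, 4}
Tree: B1–B2, B2–B3

Every bag has size at most 3, so the width is 3 − 1 = 2 and tw(G) ≤ 2. The edges 0–4–3–2–0 form a cycle, so G is not a tree and its treewidth is at least 2. The upper and lower bounds meet at 2, so that is the treewidth.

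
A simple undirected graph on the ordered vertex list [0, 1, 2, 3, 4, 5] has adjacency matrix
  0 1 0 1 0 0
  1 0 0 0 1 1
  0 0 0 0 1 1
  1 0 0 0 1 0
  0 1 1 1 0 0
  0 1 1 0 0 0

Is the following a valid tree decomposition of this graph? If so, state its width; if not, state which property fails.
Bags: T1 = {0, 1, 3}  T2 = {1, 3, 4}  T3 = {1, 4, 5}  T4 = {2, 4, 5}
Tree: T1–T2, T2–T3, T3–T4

Yes; width 2.

Checking the three conditions: (i) the bags cover all of {0, 1, 2, 3, 4, 5}; (ii) for each edge, some bag contains both endpoints; (iii) the bags containing any fixed vertex form a subtree. All hold, so the decomposition is valid with width 3 − 1 = 2.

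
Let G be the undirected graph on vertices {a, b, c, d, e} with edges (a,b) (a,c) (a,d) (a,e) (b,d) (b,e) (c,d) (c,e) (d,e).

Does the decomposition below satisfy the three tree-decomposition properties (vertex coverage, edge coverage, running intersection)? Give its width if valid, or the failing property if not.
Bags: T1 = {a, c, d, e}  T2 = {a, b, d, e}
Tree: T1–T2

Yes; width 3.

Every vertex of G appears in some bag (union = {a, b, c, d, e}); every edge is covered by a bag; and for each vertex v the set of bags containing v is connected in the bag tree. The decomposition is therefore valid. The largest bag has 4 vertices, so the width is 3.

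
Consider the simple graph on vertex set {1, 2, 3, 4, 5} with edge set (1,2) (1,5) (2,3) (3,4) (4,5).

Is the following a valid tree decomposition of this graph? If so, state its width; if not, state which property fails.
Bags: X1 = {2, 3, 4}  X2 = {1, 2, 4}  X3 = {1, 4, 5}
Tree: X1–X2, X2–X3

Yes; width 2.

Checking the three conditions: (i) the bags cover all of {1, 2, 3, 4, 5}; (ii) for each edge, some bag contains both endpoints; (iii) the bags containing any fixed vertex form a subtree. All hold, so the decomposition is valid with width 3 − 1 = 2.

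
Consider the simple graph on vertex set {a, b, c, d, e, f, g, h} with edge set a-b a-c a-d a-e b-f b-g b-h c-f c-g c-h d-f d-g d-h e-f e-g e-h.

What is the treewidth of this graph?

4

A width-4 tree decomposition is:
Bags: B1 = {a, e, f, g, h}  B2 = {a, b, f, g, h}  B3 = {a, c, f, g, h}  B4 = {a, d, f, g, h}
Tree: B1–B2, B2–B3, B3–B4
The largest bag has 5 vertices, giving width 4; this decomposition certifies tw(G) ≤ 4. For the lower bound: the 5 vertex sets {e,g}, {b,f}, {c,h}, {a}, {d} are disjoint, each induces a connected subgraph, and every pair is joined by at least one edge of G. Contracting each set to a single vertex therefore yields K_{5} as a minor, and since treewidth is minor-monotone, tw(G) ≥ tw(K_{5}) = 4. Combining the bounds, tw(G) = 4.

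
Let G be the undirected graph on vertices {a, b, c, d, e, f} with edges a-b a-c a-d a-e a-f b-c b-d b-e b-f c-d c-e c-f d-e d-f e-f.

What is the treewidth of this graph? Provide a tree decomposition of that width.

Treewidth 5.
Bags: B1 = {a, b, c, d, e, f}
Tree: (single bag)

A single bag containing all 6 vertices is trivially a valid decomposition of width 5. On the other hand G contains the 6-clique {a, b, c, d, e, f}. A clique must lie in a single bag of any decomposition, so no decomposition can have width below 5. The upper and lower bounds meet at 5, so that is the treewidth.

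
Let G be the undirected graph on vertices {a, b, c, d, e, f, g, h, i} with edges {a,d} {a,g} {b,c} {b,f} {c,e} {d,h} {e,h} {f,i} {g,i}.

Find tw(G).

2

A width-2 tree decomposition is:
Bags: B1 = {a, g, i}  B2 = {a, f, i}  B3 = {a, b, f}  B4 = {a, b, c}  B5 = {a, c, e}  B6 = {a, e, h}  B7 = {a, d, h}
Tree: B1–B2, B2–B3, B3–B4, B4–B5, B5–B6, B6–B7
Every bag has size at most 3, so the width is 3 − 1 = 2 and tw(G) ≤ 2. Since a–g–i–f–b–c–e–h–d–a is a cycle in G, G is not acyclic. Forests are exactly the graphs of treewidth ≤ 1, so tw(G) ≥ 2. Therefore the treewidth is 2.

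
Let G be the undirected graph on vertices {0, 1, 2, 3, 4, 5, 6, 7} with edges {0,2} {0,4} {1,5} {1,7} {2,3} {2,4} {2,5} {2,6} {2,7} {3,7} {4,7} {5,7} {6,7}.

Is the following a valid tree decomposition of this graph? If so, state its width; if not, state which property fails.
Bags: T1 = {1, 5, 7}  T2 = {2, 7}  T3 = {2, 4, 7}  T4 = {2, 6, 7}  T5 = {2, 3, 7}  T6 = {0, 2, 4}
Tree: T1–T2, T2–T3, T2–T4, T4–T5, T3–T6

A tree decomposition must satisfy three properties: every vertex lies in some bag; for every edge, both endpoints lie together in some bag; and for every vertex, the bags containing it form a connected subtree. Here edge (5,2) lies in no bag, so the decomposition is invalid.

No — edge (5,2) lies in no bag.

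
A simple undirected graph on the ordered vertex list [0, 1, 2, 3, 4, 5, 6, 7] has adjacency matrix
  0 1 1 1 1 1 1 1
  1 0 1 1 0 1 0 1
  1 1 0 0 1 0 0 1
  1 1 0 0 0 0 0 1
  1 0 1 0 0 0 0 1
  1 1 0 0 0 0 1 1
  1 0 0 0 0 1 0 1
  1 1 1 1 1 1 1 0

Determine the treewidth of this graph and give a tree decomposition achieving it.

Treewidth 3.
One optimal decomposition is:
Bags: B1 = {0, 1, 5, 7}  B2 = {0, 5, 6, 7}  B3 = {0, 1, 2, 7}  B4 = {0, 2, 4, 7}  B5 = {0, 1, 3, 7}
Tree: B1–B2, B1–B3, B3–B4, B1–B5

Every bag has size at most 4, so the width is 4 − 1 = 3 and tw(G) ≤ 3. On the other hand G contains the 4-clique {0, 1, 2, 7}. A clique must lie in a single bag of any decomposition, so no decomposition can have width below 3. Therefore the treewidth is 3.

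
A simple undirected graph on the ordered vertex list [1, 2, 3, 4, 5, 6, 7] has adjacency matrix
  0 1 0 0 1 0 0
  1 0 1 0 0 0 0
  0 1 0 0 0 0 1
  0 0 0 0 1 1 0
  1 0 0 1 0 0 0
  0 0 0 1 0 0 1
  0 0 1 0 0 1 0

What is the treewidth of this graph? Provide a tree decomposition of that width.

Treewidth 2.
One optimal decomposition is:
Bags: B1 = {2, 3, 7}  B2 = {1, 2, 7}  B3 = {1, 5, 7}  B4 = {4, 5, 7}  B5 = {4, 6, 7}
Tree: B1–B2, B2–B3, B3–B4, B4–B5

Each bag holds 3 vertices, so the decomposition has width 2, which upper-bounds the treewidth. The edges 7–3–2–1–5–4–6–7 form a cycle, so G is not a tree and its treewidth is at least 2. Combining the bounds, tw(G) = 2.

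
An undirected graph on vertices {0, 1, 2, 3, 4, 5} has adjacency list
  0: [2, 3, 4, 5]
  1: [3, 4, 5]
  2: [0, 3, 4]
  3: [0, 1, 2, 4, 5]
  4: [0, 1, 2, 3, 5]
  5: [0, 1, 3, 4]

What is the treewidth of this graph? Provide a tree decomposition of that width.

Treewidth 3.
Bags: B1 = {1, 3, 4, 5}  B2 = {0, 3, 4, 5}  B3 = {0, 2, 3, 4}
Tree: B1–B2, B2–B3

Each bag holds 4 vertices, so the decomposition has width 3, which upper-bounds the treewidth. Conversely, {0, 2, 3, 4} is a clique of size 4, and the vertices of any clique must share a bag in every tree decomposition; so some bag has ≥ 4 vertices and tw(G) ≥ 3. Hence tw(G) = 3 exactly.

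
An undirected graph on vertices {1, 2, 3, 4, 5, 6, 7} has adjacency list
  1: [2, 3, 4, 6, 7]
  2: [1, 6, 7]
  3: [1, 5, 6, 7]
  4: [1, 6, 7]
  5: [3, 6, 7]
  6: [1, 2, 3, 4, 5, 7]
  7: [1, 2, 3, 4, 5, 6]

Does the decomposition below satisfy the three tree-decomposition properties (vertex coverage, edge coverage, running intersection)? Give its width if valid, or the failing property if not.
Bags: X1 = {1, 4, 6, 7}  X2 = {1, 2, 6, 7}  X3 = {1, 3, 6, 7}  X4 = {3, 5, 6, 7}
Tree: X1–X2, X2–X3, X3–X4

Vertex coverage: the bags together contain {1, 2, 3, 4, 5, 6, 7}, the full vertex set. Edge coverage: each edge of G has both endpoints in at least one bag. Running intersection: for every vertex, the bags containing it form a connected subtree. All three properties hold, so this is a valid tree decomposition of width max|bag| − 1 = 3, and hence tw(G) ≤ 3.

Yes; width 3.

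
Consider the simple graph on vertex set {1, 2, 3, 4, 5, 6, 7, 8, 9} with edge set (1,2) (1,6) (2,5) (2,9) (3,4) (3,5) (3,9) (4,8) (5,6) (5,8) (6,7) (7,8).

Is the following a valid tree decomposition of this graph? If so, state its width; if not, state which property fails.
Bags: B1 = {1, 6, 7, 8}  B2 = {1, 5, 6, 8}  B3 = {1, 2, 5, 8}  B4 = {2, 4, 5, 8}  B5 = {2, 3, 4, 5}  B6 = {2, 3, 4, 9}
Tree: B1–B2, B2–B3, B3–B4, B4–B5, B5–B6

Yes; width 3.

Every vertex of G appears in some bag (union = {1, 2, 3, 4, 5, 6, 7, 8, 9}); every edge is covered by a bag; and for each vertex v the set of bags containing v is connected in the bag tree. The decomposition is therefore valid. The largest bag has 4 vertices, so the width is 3.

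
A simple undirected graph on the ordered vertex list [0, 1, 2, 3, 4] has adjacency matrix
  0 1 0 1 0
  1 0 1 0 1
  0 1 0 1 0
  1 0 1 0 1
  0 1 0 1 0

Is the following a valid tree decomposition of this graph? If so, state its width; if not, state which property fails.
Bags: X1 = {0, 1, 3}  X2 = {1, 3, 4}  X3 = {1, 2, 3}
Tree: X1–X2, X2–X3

Yes; width 2.

Every vertex of G appears in some bag (union = {0, 1, 2, 3, 4}); every edge is covered by a bag; and for each vertex v the set of bags containing v is connected in the bag tree. The decomposition is therefore valid. The largest bag has 3 vertices, so the width is 2.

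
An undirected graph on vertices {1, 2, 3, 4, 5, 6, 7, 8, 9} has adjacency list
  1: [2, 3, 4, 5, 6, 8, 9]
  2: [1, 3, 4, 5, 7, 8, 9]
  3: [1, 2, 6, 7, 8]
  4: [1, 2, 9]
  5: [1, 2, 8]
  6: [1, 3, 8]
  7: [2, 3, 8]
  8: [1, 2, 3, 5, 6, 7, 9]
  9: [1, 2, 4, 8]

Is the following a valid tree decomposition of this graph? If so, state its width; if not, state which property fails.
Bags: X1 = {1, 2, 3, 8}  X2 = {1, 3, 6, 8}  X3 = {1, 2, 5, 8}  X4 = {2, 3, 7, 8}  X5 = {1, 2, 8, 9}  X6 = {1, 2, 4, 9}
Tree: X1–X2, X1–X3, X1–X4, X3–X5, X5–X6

Every vertex of G appears in some bag (union = {1, 2, 3, 4, 5, 6, 7, 8, 9}); every edge is covered by a bag; and for each vertex v the set of bags containing v is connected in the bag tree. The decomposition is therefore valid. The largest bag has 4 vertices, so the width is 3.

Yes; width 3.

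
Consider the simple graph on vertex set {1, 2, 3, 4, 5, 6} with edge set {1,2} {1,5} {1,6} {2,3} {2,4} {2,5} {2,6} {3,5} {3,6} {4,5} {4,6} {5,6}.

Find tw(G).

A width-3 tree decomposition is:
Bags: B1 = {2, 3, 5, 6}  B2 = {1, 2, 5, 6}  B3 = {2, 4, 5, 6}
Tree: B1–B2, B1–B3
The largest bag has 4 vertices, giving width 3; this decomposition certifies tw(G) ≤ 3. For the lower bound, the 4 vertices {1, 2, 5, 6} are pairwise adjacent, and any tree decomposition puts a clique entirely inside one bag — forcing width ≥ 3. Hence tw(G) = 3 exactly.

3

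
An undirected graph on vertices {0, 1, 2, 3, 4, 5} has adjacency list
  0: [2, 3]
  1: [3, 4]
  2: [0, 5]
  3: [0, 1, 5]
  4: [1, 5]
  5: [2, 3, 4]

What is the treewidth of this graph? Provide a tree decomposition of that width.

Every bag has size at most 3, so the width is 3 − 1 = 2 and tw(G) ≤ 2. The edges 1–4–5–3–1 form a cycle, so G is not a tree and its treewidth is at least 2. Therefore the treewidth is 2.

Treewidth 2.
One such decomposition:
Bags: B1 = {1, 3, 4}  B2 = {3, 4, 5}  B3 = {0, 3, 5}  B4 = {0, 2, 5}
Tree: B1–B2, B2–B3, B3–B4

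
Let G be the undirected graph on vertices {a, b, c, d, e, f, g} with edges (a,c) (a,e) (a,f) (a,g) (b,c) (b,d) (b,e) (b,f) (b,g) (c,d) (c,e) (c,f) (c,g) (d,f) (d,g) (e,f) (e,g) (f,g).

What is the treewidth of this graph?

A width-4 tree decomposition is:
Bags: B1 = {b, c, e, f, g}  B2 = {a, c, e, f, g}  B3 = {b, c, d, f, g}
Tree: B1–B2, B1–B3
Every bag has size at most 5, so the width is 5 − 1 = 4 and tw(G) ≤ 4. On the other hand G contains the 5-clique {b, c, d, f, g}. A clique must lie in a single bag of any decomposition, so no decomposition can have width below 4. Combining the bounds, tw(G) = 4.

4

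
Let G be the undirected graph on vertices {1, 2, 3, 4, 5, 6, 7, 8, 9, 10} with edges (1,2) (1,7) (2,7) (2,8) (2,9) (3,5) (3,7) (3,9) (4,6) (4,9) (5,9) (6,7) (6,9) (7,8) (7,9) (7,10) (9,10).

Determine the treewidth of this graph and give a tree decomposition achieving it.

Every bag has size at most 3, so the width is 3 − 1 = 2 and tw(G) ≤ 2. Conversely, {4, 6, 9} is a clique of size 3, and the vertices of any clique must share a bag in every tree decomposition; so some bag has ≥ 3 vertices and tw(G) ≥ 2. Hence tw(G) = 2 exactly.

Treewidth 2.
Bags: B1 = {2, 7, 9}  B2 = {3, 7, 9}  B3 = {2, 7, 8}  B4 = {6, 7, 9}  B5 = {1, 2, 7}  B6 = {7, 9, 10}  B7 = {3, 5, 9}  B8 = {4, 6, 9}
Tree: B1–B2, B1–B3, B1–B4, B3–B5, B4–B6, B2–B7, B4–B8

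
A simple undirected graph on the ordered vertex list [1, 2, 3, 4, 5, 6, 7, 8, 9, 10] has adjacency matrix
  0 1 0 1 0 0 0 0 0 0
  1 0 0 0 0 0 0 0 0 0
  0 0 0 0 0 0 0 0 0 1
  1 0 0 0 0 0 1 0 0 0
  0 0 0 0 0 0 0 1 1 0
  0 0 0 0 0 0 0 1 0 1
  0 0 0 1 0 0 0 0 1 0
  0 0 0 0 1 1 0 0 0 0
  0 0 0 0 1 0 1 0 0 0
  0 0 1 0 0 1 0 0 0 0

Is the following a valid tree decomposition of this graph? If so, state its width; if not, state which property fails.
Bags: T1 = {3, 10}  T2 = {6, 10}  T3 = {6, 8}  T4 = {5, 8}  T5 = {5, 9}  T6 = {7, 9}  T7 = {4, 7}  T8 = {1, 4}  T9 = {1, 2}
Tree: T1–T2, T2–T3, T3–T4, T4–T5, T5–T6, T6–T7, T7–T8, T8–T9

Vertex coverage: the bags together contain {1, 2, 3, 4, 5, 6, 7, 8, 9, 10}, the full vertex set. Edge coverage: each edge of G has both endpoints in at least one bag. Running intersection: for every vertex, the bags containing it form a connected subtree. All three properties hold, so this is a valid tree decomposition of width max|bag| − 1 = 1, and hence tw(G) ≤ 1.

Yes; width 1.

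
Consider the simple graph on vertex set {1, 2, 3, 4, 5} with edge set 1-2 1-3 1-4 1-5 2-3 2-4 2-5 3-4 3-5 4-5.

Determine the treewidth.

A width-4 tree decomposition is:
Bags: B1 = {1, 2, 3, 4, 5}
Tree: (single bag)
A single bag containing all 5 vertices is trivially a valid decomposition of width 4. For the lower bound, the 5 vertices {1, 2, 3, 4, 5} are pairwise adjacent, and any tree decomposition puts a clique entirely inside one bag — forcing width ≥ 4. Hence tw(G) = 4 exactly.

4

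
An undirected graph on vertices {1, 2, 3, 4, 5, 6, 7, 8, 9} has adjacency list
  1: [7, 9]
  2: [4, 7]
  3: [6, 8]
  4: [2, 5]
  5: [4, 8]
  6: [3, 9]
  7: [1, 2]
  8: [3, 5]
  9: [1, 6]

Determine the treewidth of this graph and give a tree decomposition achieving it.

Every bag has size at most 3, so the width is 3 − 1 = 2 and tw(G) ≤ 2. Since 9–6–3–8–5–4–2–7–1–9 is a cycle in G, G is not acyclic. Forests are exactly the graphs of treewidth ≤ 1, so tw(G) ≥ 2. Combining the bounds, tw(G) = 2.

Treewidth 2.
One optimal decomposition is:
Bags: B1 = {3, 6, 9}  B2 = {3, 8, 9}  B3 = {5, 8, 9}  B4 = {4, 5, 9}  B5 = {2, 4, 9}  B6 = {2, 7, 9}  B7 = {1, 7, 9}
Tree: B1–B2, B2–B3, B3–B4, B4–B5, B5–B6, B6–B7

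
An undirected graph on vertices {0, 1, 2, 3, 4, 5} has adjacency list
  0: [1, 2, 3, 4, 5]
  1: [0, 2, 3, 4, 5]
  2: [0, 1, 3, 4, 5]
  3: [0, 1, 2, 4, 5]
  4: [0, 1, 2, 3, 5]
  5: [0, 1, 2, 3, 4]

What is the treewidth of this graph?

5

A width-5 tree decomposition is:
Bags: B1 = {0, 1, 2, 3, 4, 5}
Tree: (single bag)
With just one bag of size 6, the width is 6 − 1 = 5, so tw(G) ≤ 5. For the lower bound, the 6 vertices {0, 1, 2, 3, 4, 5} are pairwise adjacent, and any tree decomposition puts a clique entirely inside one bag — forcing width ≥ 5. Hence tw(G) = 5 exactly.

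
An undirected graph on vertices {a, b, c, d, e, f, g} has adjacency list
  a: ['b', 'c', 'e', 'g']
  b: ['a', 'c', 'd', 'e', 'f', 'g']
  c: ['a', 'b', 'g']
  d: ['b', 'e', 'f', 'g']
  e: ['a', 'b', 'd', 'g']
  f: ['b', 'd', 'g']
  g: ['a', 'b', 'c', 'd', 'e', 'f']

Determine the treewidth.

A width-3 tree decomposition is:
Bags: B1 = {b, d, e, g}  B2 = {a, b, e, g}  B3 = {b, d, f, g}  B4 = {a, b, c, g}
Tree: B1–B2, B1–B3, B2–B4
The largest bag has 4 vertices, giving width 3; this decomposition certifies tw(G) ≤ 3. Conversely, {b, d, e, g} is a clique of size 4, and the vertices of any clique must share a bag in every tree decomposition; so some bag has ≥ 4 vertices and tw(G) ≥ 3. Therefore the treewidth is 3.

3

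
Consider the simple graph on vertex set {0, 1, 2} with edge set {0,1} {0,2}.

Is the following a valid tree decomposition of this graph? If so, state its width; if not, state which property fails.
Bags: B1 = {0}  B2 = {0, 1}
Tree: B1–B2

No — vertex 2 appears in no bag.

A tree decomposition must satisfy three properties: every vertex lies in some bag; for every edge, both endpoints lie together in some bag; and for every vertex, the bags containing it form a connected subtree. Here vertex 2 appears in no bag, so the decomposition is invalid.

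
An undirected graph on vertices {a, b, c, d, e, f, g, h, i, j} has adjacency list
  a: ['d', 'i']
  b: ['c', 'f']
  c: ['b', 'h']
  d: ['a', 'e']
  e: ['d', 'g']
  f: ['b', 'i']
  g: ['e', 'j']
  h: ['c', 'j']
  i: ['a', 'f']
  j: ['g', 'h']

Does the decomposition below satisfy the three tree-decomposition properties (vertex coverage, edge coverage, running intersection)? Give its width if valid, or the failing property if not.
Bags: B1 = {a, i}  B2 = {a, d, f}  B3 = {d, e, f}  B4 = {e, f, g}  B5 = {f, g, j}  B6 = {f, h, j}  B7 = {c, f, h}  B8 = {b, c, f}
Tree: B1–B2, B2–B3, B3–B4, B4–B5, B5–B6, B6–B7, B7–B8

No — edge (f,i) lies in no bag.

A tree decomposition must satisfy three properties: every vertex lies in some bag; for every edge, both endpoints lie together in some bag; and for every vertex, the bags containing it form a connected subtree. Here edge (f,i) lies in no bag, so the decomposition is invalid.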